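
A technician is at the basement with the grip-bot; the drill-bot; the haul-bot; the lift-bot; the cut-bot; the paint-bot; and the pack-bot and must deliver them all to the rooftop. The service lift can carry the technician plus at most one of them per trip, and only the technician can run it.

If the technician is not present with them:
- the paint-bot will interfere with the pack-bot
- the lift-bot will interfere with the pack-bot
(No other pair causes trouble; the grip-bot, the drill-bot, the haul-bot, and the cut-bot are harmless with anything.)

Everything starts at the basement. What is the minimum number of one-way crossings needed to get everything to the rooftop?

15

Counting alone: the technician can take at most 1 across per trip to the rooftop, so moving all 7 needs at least 7 loaded trips out, with a return between consecutive ones — at least 13 crossings.
The safety rule pushes this higher. Following every safe sequence of crossings, the most of the 7 that can be at the rooftop as the service lift arrives there on crossing 13 is 6 — never all 7.
So no plan with fewer than 15 crossings exists, and this one achieves 15:
1. Technician goes to the rooftop with the pack-bot.  [the basement: the cut-bot, the drill-bot, the grip-bot, the haul-bot, the lift-bot, the paint-bot | the rooftop: the pack-bot]
2. Technician goes back to the basement alone.  [the basement: the cut-bot, the drill-bot, the grip-bot, the haul-bot, the lift-bot, the paint-bot | the rooftop: the pack-bot]
3. Technician goes to the rooftop with the grip-bot.  [the basement: the cut-bot, the drill-bot, the haul-bot, the lift-bot, the paint-bot | the rooftop: the grip-bot, the pack-bot]
4. Technician goes back to the basement alone.  [the basement: the cut-bot, the drill-bot, the haul-bot, the lift-bot, the paint-bot | the rooftop: the grip-bot, the pack-bot]
5. Technician goes to the rooftop with the drill-bot.  [the basement: the cut-bot, the haul-bot, the lift-bot, the paint-bot | the rooftop: the drill-bot, the grip-bot, the pack-bot]
6. Technician goes back to the basement alone.  [the basement: the cut-bot, the haul-bot, the lift-bot, the paint-bot | the rooftop: the drill-bot, the grip-bot, the pack-bot]
7. Technician goes to the rooftop with the haul-bot.  [the basement: the cut-bot, the lift-bot, the paint-bot | the rooftop: the drill-bot, the grip-bot, the haul-bot, the pack-bot]
8. Technician goes back to the basement alone.  [the basement: the cut-bot, the lift-bot, the paint-bot | the rooftop: the drill-bot, the grip-bot, the haul-bot, the pack-bot]
9. Technician goes to the rooftop with the lift-bot.  [the basement: the cut-bot, the paint-bot | the rooftop: the drill-bot, the grip-bot, the haul-bot, the lift-bot, the pack-bot]
10. Technician goes back to the basement with the pack-bot.  [the basement: the cut-bot, the pack-bot, the paint-bot | the rooftop: the drill-bot, the grip-bot, the haul-bot, the lift-bot]
11. Technician goes to the rooftop with the paint-bot.  [the basement: the cut-bot, the pack-bot | the rooftop: the drill-bot, the grip-bot, the haul-bot, the lift-bot, the paint-bot]
12. Technician goes back to the basement alone.  [the basement: the cut-bot, the pack-bot | the rooftop: the drill-bot, the grip-bot, the haul-bot, the lift-bot, the paint-bot]
13. Technician goes to the rooftop with the cut-bot.  [the basement: the pack-bot | the rooftop: the cut-bot, the drill-bot, the grip-bot, the haul-bot, the lift-bot, the paint-bot]
14. Technician goes back to the basement alone.  [the basement: the pack-bot | the rooftop: the cut-bot, the drill-bot, the grip-bot, the haul-bot, the lift-bot, the paint-bot]
15. Technician goes to the rooftop with the pack-bot.  [the basement: — | the rooftop: the cut-bot, the drill-bot, the grip-bot, the haul-bot, the lift-bot, the pack-bot, the paint-bot]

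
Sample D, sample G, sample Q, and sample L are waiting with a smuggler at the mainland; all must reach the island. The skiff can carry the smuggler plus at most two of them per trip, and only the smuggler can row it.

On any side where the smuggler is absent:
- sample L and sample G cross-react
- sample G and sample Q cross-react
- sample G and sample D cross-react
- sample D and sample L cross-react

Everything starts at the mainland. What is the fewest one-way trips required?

5

Counting alone: the smuggler can take at most 2 across per trip to the island, so moving all 4 needs at least 2 loaded trips out, with a return between consecutive ones — at least 3 crossings.
The safety rule pushes this higher. Following every safe sequence of crossings, the most of the 4 that can be at the island as the skiff arrives there on crossing 3 is 3 — never all 4.
So no plan with fewer than 5 crossings exists, and this one achieves 5:
1. Smuggler goes to the island with sample D and sample G.
2. Smuggler goes back to the mainland with sample D.
3. Smuggler goes to the island with sample D and sample Q.
4. Smuggler goes back to the mainland with sample G.
5. Smuggler goes to the island with sample G and sample L.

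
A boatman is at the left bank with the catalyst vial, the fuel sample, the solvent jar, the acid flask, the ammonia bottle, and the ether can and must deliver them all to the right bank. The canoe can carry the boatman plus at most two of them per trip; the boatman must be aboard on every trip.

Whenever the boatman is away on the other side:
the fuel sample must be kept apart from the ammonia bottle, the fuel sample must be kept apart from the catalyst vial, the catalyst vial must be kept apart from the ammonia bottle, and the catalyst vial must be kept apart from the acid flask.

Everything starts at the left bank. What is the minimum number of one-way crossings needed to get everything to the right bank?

9

Counting alone: the boatman can take at most 2 across per trip to the right bank, so moving all 6 needs at least 3 loaded trips out, with a return between consecutive ones — at least 5 crossings.
The safety rule pushes this higher. Following every safe sequence of crossings, the most of the 6 that can be at the right bank as the canoe arrives there on crossings 5, 7 is 4, 5 respectively — never all 6.
So no plan with fewer than 9 crossings exists, and this one achieves 9:
1. Boatman goes to the right bank with the catalyst vial and the fuel sample.  [the left bank: the acid flask, the ammonia bottle, the ether can, the solvent jar | the right bank: the catalyst vial, the fuel sample]
2. Boatman goes back to the left bank with the catalyst vial.  [the left bank: the acid flask, the ammonia bottle, the catalyst vial, the ether can, the solvent jar | the right bank: the fuel sample]
3. Boatman goes to the right bank with the catalyst vial and the solvent jar.  [the left bank: the acid flask, the ammonia bottle, the ether can | the right bank: the catalyst vial, the fuel sample, the solvent jar]
4. Boatman goes back to the left bank with the catalyst vial.  [the left bank: the acid flask, the ammonia bottle, the catalyst vial, the ether can | the right bank: the fuel sample, the solvent jar]
5. Boatman goes to the right bank with the acid flask and the catalyst vial.  [the left bank: the ammonia bottle, the ether can | the right bank: the acid flask, the catalyst vial, the fuel sample, the solvent jar]
6. Boatman goes back to the left bank with the catalyst vial.  [the left bank: the ammonia bottle, the catalyst vial, the ether can | the right bank: the acid flask, the fuel sample, the solvent jar]
7. Boatman goes to the right bank with the catalyst vial and the ether can.  [the left bank: the ammonia bottle | the right bank: the acid flask, the catalyst vial, the ether can, the fuel sample, the solvent jar]
8. Boatman goes back to the left bank with the catalyst vial.  [the left bank: the ammonia bottle, the catalyst vial | the right bank: the acid flask, the ether can, the fuel sample, the solvent jar]
9. Boatman goes to the right bank with the ammonia bottle and the catalyst vial.  [the left bank: — | the right bank: the acid flask, the ammonia bottle, the catalyst vial, the ether can, the fuel sample, the solvent jar]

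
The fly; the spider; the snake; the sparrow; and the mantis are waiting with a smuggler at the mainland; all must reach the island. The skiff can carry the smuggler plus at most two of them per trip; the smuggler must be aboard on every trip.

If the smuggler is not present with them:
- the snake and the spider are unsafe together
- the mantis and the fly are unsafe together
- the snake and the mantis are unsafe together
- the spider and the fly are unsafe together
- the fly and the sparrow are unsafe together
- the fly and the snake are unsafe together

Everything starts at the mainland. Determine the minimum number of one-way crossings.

Counting alone: the smuggler can take at most 2 across per trip to the island, so moving all 5 needs at least 3 loaded trips out, with a return between consecutive ones — at least 5 crossings.
The safety rule pushes this higher. Following every safe sequence of crossings, the most of the 5 that can be at the island as the skiff arrives there on crossing 5 is 4 — never all 5.
So no plan with fewer than 7 crossings exists, and this one achieves 7:
1. Smuggler goes to the island with the fly and the snake.  [the mainland: the mantis, the sparrow, the spider | the island: the fly, the snake]
2. Smuggler goes back to the mainland with the fly.  [the mainland: the fly, the mantis, the sparrow, the spider | the island: the snake]
3. Smuggler goes to the island with the fly and the sparrow.  [the mainland: the mantis, the spider | the island: the fly, the snake, the sparrow]
4. Smuggler goes back to the mainland with the fly.  [the mainland: the fly, the mantis, the spider | the island: the snake, the sparrow]
5. Smuggler goes to the island with the mantis and the spider.  [the mainland: the fly | the island: the mantis, the snake, the sparrow, the spider]
6. Smuggler goes back to the mainland with the snake.  [the mainland: the fly, the snake | the island: the mantis, the sparrow, the spider]
7. Smuggler goes to the island with the fly and the snake.  [the mainland: — | the island: the fly, the mantis, the snake, the sparrow, the spider]

7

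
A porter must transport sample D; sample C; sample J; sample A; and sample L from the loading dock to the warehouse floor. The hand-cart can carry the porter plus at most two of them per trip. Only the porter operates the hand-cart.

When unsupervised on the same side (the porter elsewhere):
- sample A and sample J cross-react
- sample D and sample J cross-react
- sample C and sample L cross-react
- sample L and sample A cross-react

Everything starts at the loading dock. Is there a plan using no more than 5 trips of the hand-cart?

No

Counting alone: the porter can take at most 2 across per trip to the warehouse floor, so moving all 5 needs at least 3 loaded trips out, with a return between consecutive ones — at least 5 crossings.
The safety rule pushes this higher. Following every safe sequence of crossings, the most of the 5 that can be at the warehouse floor as the hand-cart arrives there on crossing 5 is 4 — never all 5.
So the move cannot be finished within 5 crossings. (The shortest complete plan takes 7:)
1. Porter goes to the warehouse floor with sample J and sample L.
2. Porter goes back to the loading dock alone.
3. Porter goes to the warehouse floor with sample D.
4. Porter goes back to the loading dock with sample J.
5. Porter goes to the warehouse floor with sample A and sample C.
6. Porter goes back to the loading dock with sample L.
7. Porter goes to the warehouse floor with sample J and sample L.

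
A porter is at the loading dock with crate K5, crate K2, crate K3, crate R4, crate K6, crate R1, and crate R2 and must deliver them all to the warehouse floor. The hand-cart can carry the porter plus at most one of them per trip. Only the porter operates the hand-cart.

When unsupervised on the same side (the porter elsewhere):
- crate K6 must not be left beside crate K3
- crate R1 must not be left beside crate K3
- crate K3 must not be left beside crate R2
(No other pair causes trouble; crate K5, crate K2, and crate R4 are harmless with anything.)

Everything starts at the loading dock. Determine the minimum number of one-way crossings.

Following every safe sequence of crossings from the start, the most of the 7 that can be at the warehouse floor as the hand-cart arrives there on crossings 1, 3, 5, 7, 9 is 1, 2, 3, 4, 5 respectively; the best ever achieved is 5 of 7.
From crossing 11 on, no configuration arises that was not already reachable earlier: only 72 distinct safe configurations (who is on which side, and where the hand-cart is) can ever be reached, none of them has everyone across, and every continuation just revisits them. So no valid plan exists.

impossible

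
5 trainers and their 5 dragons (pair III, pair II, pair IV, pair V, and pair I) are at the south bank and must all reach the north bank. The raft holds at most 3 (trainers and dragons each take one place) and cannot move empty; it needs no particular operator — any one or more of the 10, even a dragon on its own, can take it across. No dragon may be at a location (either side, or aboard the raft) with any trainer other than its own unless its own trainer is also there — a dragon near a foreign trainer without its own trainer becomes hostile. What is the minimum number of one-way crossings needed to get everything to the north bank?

Counting alone: each trip to the north bank takes at most 3 across and each return brings at least 1 back, so after t trips out (and t−1 returns) at most 3t − (t−1) of the 10 are across; that first reaches 10 at t = 5, so at least 9 crossings are needed.
The safety rule pushes this higher. Following every safe sequence of crossings, the most of the 10 that can be at the north bank as the raft arrives there on crossing 9 is 9 — never all 10.
So no plan with fewer than 11 crossings exists, and this one achieves 11:
1. dragon III and trainer III cross → the north bank.
2. trainer III crosses ← the south bank.
3. dragon II, dragon IV, and dragon V cross → the north bank.
4. dragon III crosses ← the south bank.
5. trainer II, trainer IV, and trainer V cross → the north bank.
6. dragon II and trainer II cross ← the south bank.
7. trainer I, trainer II, and trainer III cross → the north bank.
8. dragon IV crosses ← the south bank.
9. dragon II and dragon III cross → the north bank.
10. dragon III crosses ← the south bank.
11. dragon I, dragon III, and dragon IV cross → the north bank.

11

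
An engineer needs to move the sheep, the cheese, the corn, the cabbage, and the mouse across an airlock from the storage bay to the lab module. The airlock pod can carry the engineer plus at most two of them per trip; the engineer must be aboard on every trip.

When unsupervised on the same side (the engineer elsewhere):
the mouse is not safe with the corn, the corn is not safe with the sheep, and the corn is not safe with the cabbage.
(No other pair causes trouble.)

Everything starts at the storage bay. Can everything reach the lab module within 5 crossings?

Yes

Yes — this plan uses 5 crossings (≤ 5):
1. Engineer goes to the lab module with the corn and the sheep.
2. Engineer goes back to the storage bay with the corn.
3. Engineer goes to the lab module with the cabbage and the mouse.
4. Engineer goes back to the storage bay alone.
5. Engineer goes to the lab module with the cheese and the corn.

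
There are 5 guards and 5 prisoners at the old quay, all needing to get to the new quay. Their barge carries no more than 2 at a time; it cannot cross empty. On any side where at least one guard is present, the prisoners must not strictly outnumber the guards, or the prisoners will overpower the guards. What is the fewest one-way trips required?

impossible

Following every safe sequence of crossings from the start, the most of the 10 that can be at the new quay as the barge arrives there on crossings 1, 3, 5, 7 is 2, 3, 4, 5 respectively; the best ever achieved is 5 of 10.
From crossing 9 on, no configuration arises that was not already reachable earlier: only 13 distinct safe configurations (who is on which side, and where the barge is) can ever be reached, none of them has everyone across, and every continuation just revisits them. They are: 0 guards + 0 prisoners across (barge back at the start); 0 guards + 1 prisoner across (barge there); 0 guards + 1 prisoner across (barge back at the start); 0 guards + 2 prisoners across (barge there); 0 guards + 2 prisoners across (barge back at the start); 0 guards + 3 prisoners across (barge there); 0 guards + 3 prisoners across (barge back at the start); 0 guards + 4 prisoners across (barge there); 0 guards + 4 prisoners across (barge back at the start); 0 guards + 5 prisoners across (barge there); 1 guard + 1 prisoner across (barge there); 1 guard + 1 prisoner across (barge back at the start); 2 guards + 2 prisoners across (barge there). So no valid plan exists.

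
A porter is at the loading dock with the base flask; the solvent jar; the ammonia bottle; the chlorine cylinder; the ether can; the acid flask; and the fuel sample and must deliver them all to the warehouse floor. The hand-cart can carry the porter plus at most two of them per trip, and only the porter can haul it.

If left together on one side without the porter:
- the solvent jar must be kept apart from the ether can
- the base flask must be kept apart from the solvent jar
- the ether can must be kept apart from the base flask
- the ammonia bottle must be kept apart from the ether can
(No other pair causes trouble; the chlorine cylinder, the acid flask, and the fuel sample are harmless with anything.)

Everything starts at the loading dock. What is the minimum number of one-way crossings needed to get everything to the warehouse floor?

Counting alone: the porter can take at most 2 across per trip to the warehouse floor, so moving all 7 needs at least 4 loaded trips out, with a return between consecutive ones — at least 7 crossings.
The safety rule pushes this higher. Following every safe sequence of crossings, the most of the 7 that can be at the warehouse floor as the hand-cart arrives there on crossings 7, 9 is 5, 6 respectively — never all 7.
So no plan with fewer than 11 crossings exists, and this one achieves 11:
1. Porter goes to the warehouse floor with the base flask and the ether can.  [the loading dock: the acid flask, the ammonia bottle, the chlorine cylinder, the fuel sample, the solvent jar | the warehouse floor: the base flask, the ether can]
2. Porter goes back to the loading dock with the base flask.  [the loading dock: the acid flask, the ammonia bottle, the base flask, the chlorine cylinder, the fuel sample, the solvent jar | the warehouse floor: the ether can]
3. Porter goes to the warehouse floor with the ammonia bottle and the base flask.  [the loading dock: the acid flask, the chlorine cylinder, the fuel sample, the solvent jar | the warehouse floor: the ammonia bottle, the base flask, the ether can]
4. Porter goes back to the loading dock with the ether can.  [the loading dock: the acid flask, the chlorine cylinder, the ether can, the fuel sample, the solvent jar | the warehouse floor: the ammonia bottle, the base flask]
5. Porter goes to the warehouse floor with the chlorine cylinder and the solvent jar.  [the loading dock: the acid flask, the ether can, the fuel sample | the warehouse floor: the ammonia bottle, the base flask, the chlorine cylinder, the solvent jar]
6. Porter goes back to the loading dock with the base flask.  [the loading dock: the acid flask, the base flask, the ether can, the fuel sample | the warehouse floor: the ammonia bottle, the chlorine cylinder, the solvent jar]
7. Porter goes to the warehouse floor with the acid flask and the base flask.  [the loading dock: the ether can, the fuel sample | the warehouse floor: the acid flask, the ammonia bottle, the base flask, the chlorine cylinder, the solvent jar]
8. Porter goes back to the loading dock with the base flask.  [the loading dock: the base flask, the ether can, the fuel sample | the warehouse floor: the acid flask, the ammonia bottle, the chlorine cylinder, the solvent jar]
9. Porter goes to the warehouse floor with the base flask and the fuel sample.  [the loading dock: the ether can | the warehouse floor: the acid flask, the ammonia bottle, the base flask, the chlorine cylinder, the fuel sample, the solvent jar]
10. Porter goes back to the loading dock with the base flask.  [the loading dock: the base flask, the ether can | the warehouse floor: the acid flask, the ammonia bottle, the chlorine cylinder, the fuel sample, the solvent jar]
11. Porter goes to the warehouse floor with the base flask and the ether can.  [the loading dock: — | the warehouse floor: the acid flask, the ammonia bottle, the base flask, the chlorine cylinder, the ether can, the fuel sample, the solvent jar]

11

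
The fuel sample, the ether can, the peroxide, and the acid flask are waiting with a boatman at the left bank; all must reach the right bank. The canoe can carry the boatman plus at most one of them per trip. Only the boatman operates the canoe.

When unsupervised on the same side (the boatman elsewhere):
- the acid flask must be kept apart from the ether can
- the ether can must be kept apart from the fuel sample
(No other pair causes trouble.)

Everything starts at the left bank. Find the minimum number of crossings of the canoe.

9

Counting alone: the boatman can take at most 1 across per trip to the right bank, so moving all 4 needs at least 4 loaded trips out, with a return between consecutive ones — at least 7 crossings.
The safety rule pushes this higher. Following every safe sequence of crossings, the most of the 4 that can be at the right bank as the canoe arrives there on crossing 7 is 3 — never all 4.
So no plan with fewer than 9 crossings exists, and this one achieves 9:
1. Boatman goes to the right bank with the ether can.
2. Boatman goes back to the left bank alone.
3. Boatman goes to the right bank with the fuel sample.
4. Boatman goes back to the left bank with the ether can.
5. Boatman goes to the right bank with the acid flask.
6. Boatman goes back to the left bank alone.
7. Boatman goes to the right bank with the peroxide.
8. Boatman goes back to the left bank alone.
9. Boatman goes to the right bank with the ether can.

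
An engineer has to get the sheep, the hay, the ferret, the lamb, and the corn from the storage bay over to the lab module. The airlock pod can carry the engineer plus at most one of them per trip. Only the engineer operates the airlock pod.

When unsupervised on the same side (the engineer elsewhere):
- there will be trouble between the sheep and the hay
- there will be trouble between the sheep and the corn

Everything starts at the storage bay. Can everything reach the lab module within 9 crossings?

No

Counting alone: the engineer can take at most 1 across per trip to the lab module, so moving all 5 needs at least 5 loaded trips out, with a return between consecutive ones — at least 9 crossings.
The safety rule pushes this higher. Following every safe sequence of crossings, the most of the 5 that can be at the lab module as the airlock pod arrives there on crossing 9 is 4 — never all 5.
So the move cannot be finished within 9 crossings. (The shortest complete plan takes 11:)
1. Engineer goes to the lab module with the sheep.  [the storage bay: the corn, the ferret, the hay, the lamb | the lab module: the sheep]
2. Engineer goes back to the storage bay alone.  [the storage bay: the corn, the ferret, the hay, the lamb | the lab module: the sheep]
3. Engineer goes to the lab module with the hay.  [the storage bay: the corn, the ferret, the lamb | the lab module: the hay, the sheep]
4. Engineer goes back to the storage bay with the sheep.  [the storage bay: the corn, the ferret, the lamb, the sheep | the lab module: the hay]
5. Engineer goes to the lab module with the corn.  [the storage bay: the ferret, the lamb, the sheep | the lab module: the corn, the hay]
6. Engineer goes back to the storage bay alone.  [the storage bay: the ferret, the lamb, the sheep | the lab module: the corn, the hay]
7. Engineer goes to the lab module with the ferret.  [the storage bay: the lamb, the sheep | the lab module: the corn, the ferret, the hay]
8. Engineer goes back to the storage bay alone.  [the storage bay: the lamb, the sheep | the lab module: the corn, the ferret, the hay]
9. Engineer goes to the lab module with the lamb.  [the storage bay: the sheep | the lab module: the corn, the ferret, the hay, the lamb]
10. Engineer goes back to the storage bay alone.  [the storage bay: the sheep | the lab module: the corn, the ferret, the hay, the lamb]
11. Engineer goes to the lab module with the sheep.  [the storage bay: — | the lab module: the corn, the ferret, the hay, the lamb, the sheep]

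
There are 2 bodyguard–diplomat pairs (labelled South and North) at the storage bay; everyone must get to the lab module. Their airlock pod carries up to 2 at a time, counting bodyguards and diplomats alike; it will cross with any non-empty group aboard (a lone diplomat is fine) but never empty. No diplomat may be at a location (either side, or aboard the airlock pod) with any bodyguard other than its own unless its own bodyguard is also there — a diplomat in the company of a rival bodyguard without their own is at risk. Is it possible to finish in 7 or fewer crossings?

Yes

Yes — this plan uses 5 crossings (≤ 7):
1. bodyguard South and diplomat South cross → the lab module.
2. bodyguard South crosses ← the storage bay.
3. bodyguard North and bodyguard South cross → the lab module.
4. bodyguard North crosses ← the storage bay.
5. bodyguard North and diplomat North cross → the lab module.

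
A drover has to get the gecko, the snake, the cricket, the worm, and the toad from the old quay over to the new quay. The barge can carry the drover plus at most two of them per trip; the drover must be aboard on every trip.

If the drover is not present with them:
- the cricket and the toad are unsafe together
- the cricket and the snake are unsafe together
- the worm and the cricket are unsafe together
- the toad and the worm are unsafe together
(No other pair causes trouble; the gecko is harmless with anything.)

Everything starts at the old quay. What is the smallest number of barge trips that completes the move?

Counting alone: the drover can take at most 2 across per trip to the new quay, so moving all 5 needs at least 3 loaded trips out, with a return between consecutive ones — at least 5 crossings.
The safety rule pushes this higher. Following every safe sequence of crossings, the most of the 5 that can be at the new quay as the barge arrives there on crossing 5 is 4 — never all 5.
So no plan with fewer than 7 crossings exists, and this one achieves 7:
1. Drover goes to the new quay with the cricket and the worm.  [the old quay: the gecko, the snake, the toad | the new quay: the cricket, the worm]
2. Drover goes back to the old quay with the cricket.  [the old quay: the cricket, the gecko, the snake, the toad | the new quay: the worm]
3. Drover goes to the new quay with the cricket and the gecko.  [the old quay: the snake, the toad | the new quay: the cricket, the gecko, the worm]
4. Drover goes back to the old quay with the cricket.  [the old quay: the cricket, the snake, the toad | the new quay: the gecko, the worm]
5. Drover goes to the new quay with the cricket and the snake.  [the old quay: the toad | the new quay: the cricket, the gecko, the snake, the worm]
6. Drover goes back to the old quay with the cricket.  [the old quay: the cricket, the toad | the new quay: the gecko, the snake, the worm]
7. Drover goes to the new quay with the cricket and the toad.  [the old quay: — | the new quay: the cricket, the gecko, the snake, the toad, the worm]

7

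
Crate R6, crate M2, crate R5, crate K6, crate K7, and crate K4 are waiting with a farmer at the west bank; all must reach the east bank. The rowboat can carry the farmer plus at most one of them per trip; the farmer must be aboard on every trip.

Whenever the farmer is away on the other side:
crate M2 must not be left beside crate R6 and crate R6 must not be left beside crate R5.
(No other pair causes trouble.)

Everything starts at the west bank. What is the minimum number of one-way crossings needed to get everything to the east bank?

13

Counting alone: the farmer can take at most 1 across per trip to the east bank, so moving all 6 needs at least 6 loaded trips out, with a return between consecutive ones — at least 11 crossings.
The safety rule pushes this higher. Following every safe sequence of crossings, the most of the 6 that can be at the east bank as the rowboat arrives there on crossing 11 is 5 — never all 6.
So no plan with fewer than 13 crossings exists, and this one achieves 13:
1. Farmer goes to the east bank with crate R6.
2. Farmer goes back to the west bank alone.
3. Farmer goes to the east bank with crate M2.
4. Farmer goes back to the west bank with crate R6.
5. Farmer goes to the east bank with crate R5.
6. Farmer goes back to the west bank alone.
7. Farmer goes to the east bank with crate K6.
8. Farmer goes back to the west bank alone.
9. Farmer goes to the east bank with crate K7.
10. Farmer goes back to the west bank alone.
11. Farmer goes to the east bank with crate K4.
12. Farmer goes back to the west bank alone.
13. Farmer goes to the east bank with crate R6.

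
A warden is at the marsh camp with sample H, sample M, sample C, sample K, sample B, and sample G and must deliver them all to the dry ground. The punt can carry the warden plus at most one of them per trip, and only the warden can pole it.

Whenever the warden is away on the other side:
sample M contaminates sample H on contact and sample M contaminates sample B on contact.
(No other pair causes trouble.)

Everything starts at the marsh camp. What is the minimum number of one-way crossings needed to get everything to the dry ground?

13

Counting alone: the warden can take at most 1 across per trip to the dry ground, so moving all 6 needs at least 6 loaded trips out, with a return between consecutive ones — at least 11 crossings.
The safety rule pushes this higher. Following every safe sequence of crossings, the most of the 6 that can be at the dry ground as the punt arrives there on crossing 11 is 5 — never all 6.
So no plan with fewer than 13 crossings exists, and this one achieves 13:
1. Warden goes to the dry ground with sample M.
2. Warden goes back to the marsh camp alone.
3. Warden goes to the dry ground with sample H.
4. Warden goes back to the marsh camp with sample M.
5. Warden goes to the dry ground with sample B.
6. Warden goes back to the marsh camp alone.
7. Warden goes to the dry ground with sample C.
8. Warden goes back to the marsh camp alone.
9. Warden goes to the dry ground with sample K.
10. Warden goes back to the marsh camp alone.
11. Warden goes to the dry ground with sample G.
12. Warden goes back to the marsh camp alone.
13. Warden goes to the dry ground with sample M.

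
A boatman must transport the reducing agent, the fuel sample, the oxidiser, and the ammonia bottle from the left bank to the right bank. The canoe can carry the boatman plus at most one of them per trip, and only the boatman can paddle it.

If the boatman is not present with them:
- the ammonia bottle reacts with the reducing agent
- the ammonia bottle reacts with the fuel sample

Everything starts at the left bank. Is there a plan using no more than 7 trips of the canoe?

Counting alone: the boatman can take at most 1 across per trip to the right bank, so moving all 4 needs at least 4 loaded trips out, with a return between consecutive ones — at least 7 crossings.
The safety rule pushes this higher. Following every safe sequence of crossings, the most of the 4 that can be at the right bank as the canoe arrives there on crossing 7 is 3 — never all 4.
So the move cannot be finished within 7 crossings. (The shortest complete plan takes 9:)
1. Boatman goes to the right bank with the ammonia bottle.
2. Boatman goes back to the left bank alone.
3. Boatman goes to the right bank with the reducing agent.
4. Boatman goes back to the left bank with the ammonia bottle.
5. Boatman goes to the right bank with the fuel sample.
6. Boatman goes back to the left bank alone.
7. Boatman goes to the right bank with the oxidiser.
8. Boatman goes back to the left bank alone.
9. Boatman goes to the right bank with the ammonia bottle.

No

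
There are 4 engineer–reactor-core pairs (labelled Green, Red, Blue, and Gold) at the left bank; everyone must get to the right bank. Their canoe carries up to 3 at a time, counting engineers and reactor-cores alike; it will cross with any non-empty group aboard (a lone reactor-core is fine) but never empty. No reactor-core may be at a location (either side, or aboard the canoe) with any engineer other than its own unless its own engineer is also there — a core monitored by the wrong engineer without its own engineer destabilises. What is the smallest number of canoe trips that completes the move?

Counting alone: each trip to the right bank takes at most 3 across and each return brings at least 1 back, so after t trips out (and t−1 returns) at most 3t − (t−1) of the 8 are across; that first reaches 8 at t = 4, so at least 7 crossings are needed.
The safety rule pushes this higher. Following every safe sequence of crossings, the most of the 8 that can be at the right bank as the canoe arrives there on crossing 7 is 7 — never all 8.
So no plan with fewer than 9 crossings exists, and this one achieves 9:
1. engineer Green and reactor-core Green cross → the right bank.
2. engineer Green crosses ← the left bank.
3. engineer Green, engineer Red, and reactor-core Red cross → the right bank.
4. engineer Green and reactor-core Green cross ← the left bank.
5. engineer Blue, engineer Gold, and engineer Green cross → the right bank.
6. reactor-core Red crosses ← the left bank.
7. reactor-core Green and reactor-core Red cross → the right bank.
8. reactor-core Green crosses ← the left bank.
9. reactor-core Blue, reactor-core Gold, and reactor-core Green cross → the right bank.

9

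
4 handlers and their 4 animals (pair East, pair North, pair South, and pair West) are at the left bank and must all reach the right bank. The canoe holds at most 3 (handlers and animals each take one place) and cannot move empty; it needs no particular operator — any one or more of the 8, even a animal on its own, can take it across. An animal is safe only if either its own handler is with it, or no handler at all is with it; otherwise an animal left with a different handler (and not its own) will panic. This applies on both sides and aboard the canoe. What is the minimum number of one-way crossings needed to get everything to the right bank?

Counting alone: each trip to the right bank takes at most 3 across and each return brings at least 1 back, so after t trips out (and t−1 returns) at most 3t − (t−1) of the 8 are across; that first reaches 8 at t = 4, so at least 7 crossings are needed.
The safety rule pushes this higher. Following every safe sequence of crossings, the most of the 8 that can be at the right bank as the canoe arrives there on crossing 7 is 7 — never all 8.
So no plan with fewer than 9 crossings exists, and this one achieves 9:
1. animal East and handler East cross → the right bank.
2. handler East crosses ← the left bank.
3. animal North, handler East, and handler North cross → the right bank.
4. animal East and handler East cross ← the left bank.
5. handler East, handler South, and handler West cross → the right bank.
6. animal North crosses ← the left bank.
7. animal East and animal North cross → the right bank.
8. animal East crosses ← the left bank.
9. animal East, animal South, and animal West cross → the right bank.

9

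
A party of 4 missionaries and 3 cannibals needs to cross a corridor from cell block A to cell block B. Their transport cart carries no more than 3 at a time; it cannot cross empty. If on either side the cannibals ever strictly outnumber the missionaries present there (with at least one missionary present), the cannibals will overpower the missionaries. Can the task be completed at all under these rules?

Yes

1. 3 cannibals → cell block B.  (cell block A: 4M 0C; cell block B: 0M 3C)
2. 1 cannibal ← cell block A.  (cell block A: 4M 1C; cell block B: 0M 2C)
3. 3 missionaries → cell block B.  (cell block A: 1M 1C; cell block B: 3M 2C)
4. 1 missionary ← cell block A.  (cell block A: 2M 1C; cell block B: 2M 2C)
5. 2 missionaries and 1 cannibal → cell block B.  (cell block A: 0M 0C; cell block B: 4M 3C)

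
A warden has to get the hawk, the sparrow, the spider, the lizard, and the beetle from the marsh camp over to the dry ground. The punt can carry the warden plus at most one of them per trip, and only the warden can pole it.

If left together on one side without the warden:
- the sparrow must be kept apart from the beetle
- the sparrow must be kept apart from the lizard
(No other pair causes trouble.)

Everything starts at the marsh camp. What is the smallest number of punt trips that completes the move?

11

Counting alone: the warden can take at most 1 across per trip to the dry ground, so moving all 5 needs at least 5 loaded trips out, with a return between consecutive ones — at least 9 crossings.
The safety rule pushes this higher. Following every safe sequence of crossings, the most of the 5 that can be at the dry ground as the punt arrives there on crossing 9 is 4 — never all 5.
So no plan with fewer than 11 crossings exists, and this one achieves 11:
1. Warden goes to the dry ground with the sparrow.  [the marsh camp: the beetle, the hawk, the lizard, the spider | the dry ground: the sparrow]
2. Warden goes back to the marsh camp alone.  [the marsh camp: the beetle, the hawk, the lizard, the spider | the dry ground: the sparrow]
3. Warden goes to the dry ground with the hawk.  [the marsh camp: the beetle, the lizard, the spider | the dry ground: the hawk, the sparrow]
4. Warden goes back to the marsh camp alone.  [the marsh camp: the beetle, the lizard, the spider | the dry ground: the hawk, the sparrow]
5. Warden goes to the dry ground with the spider.  [the marsh camp: the beetle, the lizard | the dry ground: the hawk, the sparrow, the spider]
6. Warden goes back to the marsh camp alone.  [the marsh camp: the beetle, the lizard | the dry ground: the hawk, the sparrow, the spider]
7. Warden goes to the dry ground with the lizard.  [the marsh camp: the beetle | the dry ground: the hawk, the lizard, the sparrow, the spider]
8. Warden goes back to the marsh camp with the sparrow.  [the marsh camp: the beetle, the sparrow | the dry ground: the hawk, the lizard, the spider]
9. Warden goes to the dry ground with the beetle.  [the marsh camp: the sparrow | the dry ground: the beetle, the hawk, the lizard, the spider]
10. Warden goes back to the marsh camp alone.  [the marsh camp: the sparrow | the dry ground: the beetle, the hawk, the lizard, the spider]
11. Warden goes to the dry ground with the sparrow.  [the marsh camp: — | the dry ground: the beetle, the hawk, the lizard, the sparrow, the spider]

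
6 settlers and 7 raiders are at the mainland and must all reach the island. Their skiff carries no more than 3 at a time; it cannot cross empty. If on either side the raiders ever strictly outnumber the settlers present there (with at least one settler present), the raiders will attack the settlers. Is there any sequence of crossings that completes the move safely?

The raiders already outnumber the settlers at the mainland before anyone moves, so the starting position itself is disallowed.

No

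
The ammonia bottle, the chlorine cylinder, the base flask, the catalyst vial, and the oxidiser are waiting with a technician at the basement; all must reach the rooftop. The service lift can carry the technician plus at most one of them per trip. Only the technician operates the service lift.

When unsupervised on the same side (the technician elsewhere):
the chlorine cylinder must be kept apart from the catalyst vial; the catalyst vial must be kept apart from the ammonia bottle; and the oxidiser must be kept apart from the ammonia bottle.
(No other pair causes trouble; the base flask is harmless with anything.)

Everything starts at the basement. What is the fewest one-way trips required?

Whatever the first load, the items left behind include a forbidden pair without the technician. No opening move is safe, so no plan exists.

impossible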